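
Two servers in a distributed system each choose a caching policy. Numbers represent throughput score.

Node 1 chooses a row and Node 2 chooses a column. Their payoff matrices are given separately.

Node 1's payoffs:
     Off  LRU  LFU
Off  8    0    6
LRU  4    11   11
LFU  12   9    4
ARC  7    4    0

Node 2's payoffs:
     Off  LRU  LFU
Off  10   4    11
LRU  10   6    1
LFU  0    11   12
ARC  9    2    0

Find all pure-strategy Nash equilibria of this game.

Node 1 against Off: payoffs 8, 4, 12, 7 → best response LFU.
Node 1 against LRU: payoffs 0, 11, 9, 4 → best response LRU.
Node 1 against LFU: payoffs 6, 11, 4, 0 → best response LRU.
Node 2 against Off: payoffs 10, 4, 11 → best response LFU.
Node 2 against LRU: payoffs 10, 6, 1 → best response Off.
Node 2 against LFU: payoffs 0, 11, 12 → best response LFU.
Node 2 against ARC: payoffs 9, 2, 0 → best response Off.
No profile is a mutual best response for all players.

This game has no pure Nash equilibrium.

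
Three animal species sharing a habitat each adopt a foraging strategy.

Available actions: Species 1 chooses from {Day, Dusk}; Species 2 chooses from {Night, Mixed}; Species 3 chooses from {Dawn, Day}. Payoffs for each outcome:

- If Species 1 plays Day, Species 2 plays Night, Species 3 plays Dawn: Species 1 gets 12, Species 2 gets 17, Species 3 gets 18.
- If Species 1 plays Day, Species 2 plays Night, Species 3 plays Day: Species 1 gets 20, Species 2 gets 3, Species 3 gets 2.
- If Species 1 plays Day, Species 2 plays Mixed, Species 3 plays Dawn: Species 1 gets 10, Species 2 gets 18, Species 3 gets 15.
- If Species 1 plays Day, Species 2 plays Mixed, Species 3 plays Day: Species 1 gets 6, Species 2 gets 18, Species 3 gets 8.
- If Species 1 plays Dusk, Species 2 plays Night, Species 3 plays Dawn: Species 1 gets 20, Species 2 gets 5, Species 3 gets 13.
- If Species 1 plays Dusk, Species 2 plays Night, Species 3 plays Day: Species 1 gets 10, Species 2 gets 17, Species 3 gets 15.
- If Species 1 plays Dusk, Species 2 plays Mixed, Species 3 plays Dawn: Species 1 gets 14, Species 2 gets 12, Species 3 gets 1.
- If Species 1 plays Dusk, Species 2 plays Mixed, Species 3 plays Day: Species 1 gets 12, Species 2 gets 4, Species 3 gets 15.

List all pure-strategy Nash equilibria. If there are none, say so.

none

Species 1 against (Night, Dawn): payoffs 12, 20 → best response Dusk.
Species 1 against (Night, Day): payoffs 20, 10 → best response Day.
Species 1 against (Mixed, Dawn): payoffs 10, 14 → best response Dusk.
Species 1 against (Mixed, Day): payoffs 6, 12 → best response Dusk.
Species 2 against (Day, Dawn): payoffs 17, 18 → best response Mixed.
Species 2 against (Day, Day): payoffs 3, 18 → best response Mixed.
Species 2 against (Dusk, Dawn): payoffs 5, 12 → best response Mixed.
Species 2 against (Dusk, Day): payoffs 17, 4 → best response Night.
Species 3 against (Day, Night): payoffs 18, 2 → best response Dawn.
Species 3 against (Day, Mixed): payoffs 15, 8 → best response Dawn.
Species 3 against (Dusk, Night): payoffs 13, 15 → best response Day.
Species 3 against (Dusk, Mixed): payoffs 1, 15 → best response Day.
No profile is a mutual best response for all players.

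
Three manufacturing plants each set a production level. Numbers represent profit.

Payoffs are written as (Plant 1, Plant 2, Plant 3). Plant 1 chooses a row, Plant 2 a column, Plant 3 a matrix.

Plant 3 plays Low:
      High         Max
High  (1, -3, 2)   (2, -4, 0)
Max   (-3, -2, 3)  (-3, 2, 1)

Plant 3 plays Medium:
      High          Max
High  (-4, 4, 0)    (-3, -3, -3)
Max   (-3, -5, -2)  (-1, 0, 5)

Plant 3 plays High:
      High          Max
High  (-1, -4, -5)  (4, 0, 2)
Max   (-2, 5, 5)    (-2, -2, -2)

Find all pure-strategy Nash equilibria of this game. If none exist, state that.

The pure Nash equilibria are (High, High, Low), (High, Max, High), (Max, Max, Medium).

Plant 1 against (High, Low): payoffs 1, -3 → best response High.
Plant 1 against (High, Medium): payoffs -4, -3 → best response Max.
Plant 1 against (High, High): payoffs -1, -2 → best response High.
Plant 1 against (Max, Low): payoffs 2, -3 → best response High.
Plant 1 against (Max, Medium): payoffs -3, -1 → best response Max.
Plant 1 against (Max, High): payoffs 4, -2 → best response High.
Plant 2 against (High, Low): payoffs -3, -4 → best response High.
Plant 2 against (High, Medium): payoffs 4, -3 → best response High.
Plant 2 against (High, High): payoffs -4, 0 → best response Max.
Plant 2 against (Max, Low): payoffs -2, 2 → best response Max.
Plant 2 against (Max, Medium): payoffs -5, 0 → best response Max.
Plant 2 against (Max, High): payoffs 5, -2 → best response High.
Plant 3 against (High, High): payoffs 2, 0, -5 → best response Low.
Plant 3 against (High, Max): payoffs 0, -3, 2 → best response High.
Plant 3 against (Max, High): payoffs 3, -2, 5 → best response High.
Plant 3 against (Max, Max): payoffs 1, 5, -2 → best response Medium.
Mutual best responses: (High, High, Low); (High, Max, High); (Max, Max, Medium).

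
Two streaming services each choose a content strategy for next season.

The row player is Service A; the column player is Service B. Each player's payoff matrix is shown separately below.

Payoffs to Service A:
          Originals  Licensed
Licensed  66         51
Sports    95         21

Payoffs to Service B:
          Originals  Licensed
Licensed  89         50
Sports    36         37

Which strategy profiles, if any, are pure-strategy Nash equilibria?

Service A against Originals: payoffs 66, 95 → best response Sports.
Service A against Licensed: payoffs 51, 21 → best response Licensed.
Service B against Licensed: payoffs 89, 50 → best response Originals.
Service B against Sports: payoffs 36, 37 → best response Licensed.
No profile is a mutual best response for all players.

none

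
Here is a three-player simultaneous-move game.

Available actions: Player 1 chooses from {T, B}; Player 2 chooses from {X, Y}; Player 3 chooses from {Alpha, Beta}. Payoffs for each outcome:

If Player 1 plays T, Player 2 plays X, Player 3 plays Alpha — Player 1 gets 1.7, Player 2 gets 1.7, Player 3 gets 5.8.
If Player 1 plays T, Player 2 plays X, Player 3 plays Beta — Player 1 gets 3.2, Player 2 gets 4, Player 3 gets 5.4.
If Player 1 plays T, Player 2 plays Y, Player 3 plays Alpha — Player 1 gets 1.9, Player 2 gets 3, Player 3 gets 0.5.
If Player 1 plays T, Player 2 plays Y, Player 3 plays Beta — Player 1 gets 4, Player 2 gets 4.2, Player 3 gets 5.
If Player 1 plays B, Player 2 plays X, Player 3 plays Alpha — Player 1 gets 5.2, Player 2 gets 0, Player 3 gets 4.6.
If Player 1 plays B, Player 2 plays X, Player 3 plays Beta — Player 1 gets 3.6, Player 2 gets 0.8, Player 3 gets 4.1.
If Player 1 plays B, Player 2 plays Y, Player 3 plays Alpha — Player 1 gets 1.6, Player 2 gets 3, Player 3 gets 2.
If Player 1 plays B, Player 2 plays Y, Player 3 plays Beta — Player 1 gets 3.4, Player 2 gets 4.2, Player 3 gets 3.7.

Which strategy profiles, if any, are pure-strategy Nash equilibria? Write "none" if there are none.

Pure NE: (T, Y, Beta)

Player 1 against (X, Alpha): payoffs 1.7, 5.2 → best response B.
Player 1 against (X, Beta): payoffs 3.2, 3.6 → best response B.
Player 1 against (Y, Alpha): payoffs 1.9, 1.6 → best response T.
Player 1 against (Y, Beta): payoffs 4, 3.4 → best response T.
Player 2 against (T, Alpha): payoffs 1.7, 3 → best response Y.
Player 2 against (T, Beta): payoffs 4, 4.2 → best response Y.
Player 2 against (B, Alpha): payoffs 0, 3 → best response Y.
Player 2 against (B, Beta): payoffs 0.8, 4.2 → best response Y.
Player 3 against (T, X): payoffs 5.8, 5.4 → best response Alpha.
Player 3 against (T, Y): payoffs 0.5, 5 → best response Beta.
Player 3 against (B, X): payoffs 4.6, 4.1 → best response Alpha.
Player 3 against (B, Y): payoffs 2, 3.7 → best response Beta.
Mutual best responses: (T, Y, Beta).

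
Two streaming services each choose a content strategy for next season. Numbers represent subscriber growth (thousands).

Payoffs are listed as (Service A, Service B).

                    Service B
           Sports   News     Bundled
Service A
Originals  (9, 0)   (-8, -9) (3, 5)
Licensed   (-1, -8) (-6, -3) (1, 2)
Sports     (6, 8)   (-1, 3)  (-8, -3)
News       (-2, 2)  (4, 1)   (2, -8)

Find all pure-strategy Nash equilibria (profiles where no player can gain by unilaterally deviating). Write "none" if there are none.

The unique pure-strategy Nash equilibrium is (Originals, Bundled).

For each strategy profile, look for a profitable unilateral deviation.
(Originals, Sports): Service B can switch to Bundled (0 → 5). Not NE.
(Originals, News): Service A can switch to Licensed (-8 → -6). Not NE.
(Originals, Bundled): Service A gets 3, best alternative 2; Service B gets 5, best alternative 0. No profitable deviation — NE.
(Licensed, Sports): Service A can switch to Originals (-1 → 9). Not NE.
(Licensed, News): Service A can switch to Sports (-6 → -1). Not NE.
(Licensed, Bundled): Service A can switch to Originals (1 → 3). Not NE.
(Sports, Sports): Service A can switch to Originals (6 → 9). Not NE.
(Sports, News): Service A can switch to News (-1 → 4). Not NE.
(Sports, Bundled): Service A can switch to Originals (-8 → 3). Not NE.
(The remaining 3 profiles each have a profitable deviation by the same check.)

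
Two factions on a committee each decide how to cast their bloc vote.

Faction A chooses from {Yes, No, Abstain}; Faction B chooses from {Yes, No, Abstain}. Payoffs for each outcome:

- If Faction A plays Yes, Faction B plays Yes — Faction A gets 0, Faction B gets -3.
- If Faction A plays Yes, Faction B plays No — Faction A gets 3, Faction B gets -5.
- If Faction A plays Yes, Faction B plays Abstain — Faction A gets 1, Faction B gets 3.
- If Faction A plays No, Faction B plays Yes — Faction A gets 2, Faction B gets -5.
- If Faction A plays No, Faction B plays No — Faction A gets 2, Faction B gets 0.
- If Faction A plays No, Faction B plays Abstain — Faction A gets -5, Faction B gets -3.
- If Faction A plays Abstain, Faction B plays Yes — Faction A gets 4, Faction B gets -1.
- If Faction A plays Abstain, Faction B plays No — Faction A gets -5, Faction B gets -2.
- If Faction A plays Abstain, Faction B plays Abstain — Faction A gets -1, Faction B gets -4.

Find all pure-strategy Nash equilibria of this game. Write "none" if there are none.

Faction A against Yes: payoffs 0, 2, 4 → best response Abstain.
Faction A against No: payoffs 3, 2, -5 → best response Yes.
Faction A against Abstain: payoffs 1, -5, -1 → best response Yes.
Faction B against Yes: payoffs -3, -5, 3 → best response Abstain.
Faction B against No: payoffs -5, 0, -3 → best response No.
Faction B against Abstain: payoffs -1, -2, -4 → best response Yes.
Mutual best responses: (Yes, Abstain); (Abstain, Yes).

The pure Nash equilibria are (Yes, Abstain), (Abstain, Yes).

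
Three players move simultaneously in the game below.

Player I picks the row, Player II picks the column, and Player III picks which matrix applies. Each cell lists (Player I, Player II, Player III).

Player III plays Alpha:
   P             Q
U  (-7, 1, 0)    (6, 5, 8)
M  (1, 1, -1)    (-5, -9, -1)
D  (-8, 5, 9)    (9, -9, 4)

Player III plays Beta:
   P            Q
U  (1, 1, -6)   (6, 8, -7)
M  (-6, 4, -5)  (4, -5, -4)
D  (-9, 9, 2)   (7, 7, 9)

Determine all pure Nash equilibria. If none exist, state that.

The unique pure-strategy Nash equilibrium is (M, P, Alpha).

(U, P, Alpha): Player I can switch to M (-7 → 1). Not NE.
(U, P, Beta): Player II can switch to Q (1 → 8). Not NE.
(U, Q, Alpha): Player I can switch to D (6 → 9). Not NE.
(U, Q, Beta): Player I can switch to D (6 → 7). Not NE.
(M, P, Alpha): Player I gets 1, best alternative -7; Player II gets 1, best alternative -9; Player III gets -1, best alternative -5. No profitable deviation — NE.
(M, P, Beta): Player I can switch to U (-6 → 1). Not NE.
(M, Q, Alpha): Player I can switch to U (-5 → 6). Not NE.
(M, Q, Beta): Player I can switch to U (4 → 6). Not NE.
(D, P, Alpha): Player I can switch to U (-8 → -7). Not NE.
(D, P, Beta): Player I can switch to U (-9 → 1). Not NE.
(D, Q, Alpha): Player II can switch to P (-9 → 5). Not NE.
(The remaining 1 profile has a profitable deviation by the same check.)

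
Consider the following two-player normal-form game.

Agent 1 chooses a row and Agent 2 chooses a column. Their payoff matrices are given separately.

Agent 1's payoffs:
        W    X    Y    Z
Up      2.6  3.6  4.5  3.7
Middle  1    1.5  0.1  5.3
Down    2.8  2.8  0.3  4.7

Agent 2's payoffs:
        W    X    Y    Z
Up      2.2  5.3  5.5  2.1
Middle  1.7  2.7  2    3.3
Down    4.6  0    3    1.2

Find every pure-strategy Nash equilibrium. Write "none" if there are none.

Mark each player's best response to every combination of opponents' strategies; a profile where every player is best-responding is a pure Nash equilibrium.
Agent 1 against W: payoffs 2.6, 1, 2.8 → best response Down.
Agent 1 against X: payoffs 3.6, 1.5, 2.8 → best response Up.
Agent 1 against Y: payoffs 4.5, 0.1, 0.3 → best response Up.
Agent 1 against Z: payoffs 3.7, 5.3, 4.7 → best response Middle.
Agent 2 against Up: payoffs 2.2, 5.3, 5.5, 2.1 → best response Y.
Agent 2 against Middle: payoffs 1.7, 2.7, 2, 3.3 → best response Z.
Agent 2 against Down: payoffs 4.6, 0, 3, 1.2 → best response W.
Mutual best responses: (Up, Y); (Middle, Z); (Down, W).

(Up, Y) and (Middle, Z) and (Down, W)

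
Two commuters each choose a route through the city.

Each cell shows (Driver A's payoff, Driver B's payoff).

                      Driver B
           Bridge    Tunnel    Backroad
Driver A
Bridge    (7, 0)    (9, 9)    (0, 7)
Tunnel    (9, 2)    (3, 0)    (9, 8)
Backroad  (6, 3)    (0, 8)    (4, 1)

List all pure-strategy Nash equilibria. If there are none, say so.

Driver A against Bridge: payoffs 7, 9, 6 → best response Tunnel.
Driver A against Tunnel: payoffs 9, 3, 0 → best response Bridge.
Driver A against Backroad: payoffs 0, 9, 4 → best response Tunnel.
Driver B against Bridge: payoffs 0, 9, 7 → best response Tunnel.
Driver B against Tunnel: payoffs 2, 0, 8 → best response Backroad.
Driver B against Backroad: payoffs 3, 8, 1 → best response Tunnel.
Mutual best responses: (Bridge, Tunnel); (Tunnel, Backroad).

The pure Nash equilibria are (Bridge, Tunnel), (Tunnel, Backroad).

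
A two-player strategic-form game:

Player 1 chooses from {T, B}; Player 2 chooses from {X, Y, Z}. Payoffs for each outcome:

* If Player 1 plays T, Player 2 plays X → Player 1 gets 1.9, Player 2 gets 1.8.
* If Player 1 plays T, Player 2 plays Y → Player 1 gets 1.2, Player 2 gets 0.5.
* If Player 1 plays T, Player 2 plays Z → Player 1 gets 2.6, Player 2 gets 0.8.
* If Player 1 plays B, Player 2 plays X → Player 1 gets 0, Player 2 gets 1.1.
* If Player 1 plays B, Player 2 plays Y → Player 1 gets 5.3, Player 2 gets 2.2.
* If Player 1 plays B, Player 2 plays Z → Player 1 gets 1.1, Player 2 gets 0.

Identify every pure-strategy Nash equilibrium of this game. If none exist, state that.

Player 1 against X: payoffs 1.9, 0 → best response T.
Player 1 against Y: payoffs 1.2, 5.3 → best response B.
Player 1 against Z: payoffs 2.6, 1.1 → best response T.
Player 2 against T: payoffs 1.8, 0.5, 0.8 → best response X.
Player 2 against B: payoffs 1.1, 2.2, 0 → best response Y.
Mutual best responses: (T, X); (B, Y).

Pure-strategy Nash equilibria: (T, X) and (B, Y)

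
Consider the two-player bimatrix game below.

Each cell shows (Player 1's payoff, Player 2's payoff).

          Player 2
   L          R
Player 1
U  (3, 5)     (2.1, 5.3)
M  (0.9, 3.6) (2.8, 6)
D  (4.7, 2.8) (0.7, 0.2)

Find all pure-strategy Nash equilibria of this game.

Check each profile: it is a Nash equilibrium iff no player can strictly gain by switching unilaterally.
(U, L): Player 1 can switch to D (3 → 4.7). Not NE.
(U, R): Player 1 can switch to M (2.1 → 2.8). Not NE.
(M, L): Player 1 can switch to U (0.9 → 3). Not NE.
(M, R): Player 1 gets 2.8, best alternative 2.1; Player 2 gets 6, best alternative 3.6. No profitable deviation — NE.
(D, L): Player 1 gets 4.7, best alternative 3; Player 2 gets 2.8, best alternative 0.2. No profitable deviation — NE.
(D, R): Player 1 can switch to U (0.7 → 2.1). Not NE.

Pure-strategy Nash equilibria: (M, R) and (D, L)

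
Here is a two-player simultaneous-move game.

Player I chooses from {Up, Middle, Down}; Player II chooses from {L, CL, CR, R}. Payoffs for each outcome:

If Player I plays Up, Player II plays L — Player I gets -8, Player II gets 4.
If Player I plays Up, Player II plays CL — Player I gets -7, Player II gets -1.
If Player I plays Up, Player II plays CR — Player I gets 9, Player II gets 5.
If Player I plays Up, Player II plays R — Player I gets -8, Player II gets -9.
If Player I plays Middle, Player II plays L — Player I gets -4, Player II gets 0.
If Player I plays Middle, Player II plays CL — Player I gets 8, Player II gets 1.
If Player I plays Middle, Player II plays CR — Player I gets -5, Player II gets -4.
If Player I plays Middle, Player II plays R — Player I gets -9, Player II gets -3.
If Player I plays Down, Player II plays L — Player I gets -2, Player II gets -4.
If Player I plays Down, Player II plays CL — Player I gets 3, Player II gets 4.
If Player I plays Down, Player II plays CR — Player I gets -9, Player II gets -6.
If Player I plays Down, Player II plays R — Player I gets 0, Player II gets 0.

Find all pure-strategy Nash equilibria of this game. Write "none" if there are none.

(Up, L): Player I can switch to Middle (-8 → -4). Not NE.
(Up, CL): Player I can switch to Middle (-7 → 8). Not NE.
(Up, CR): Player I gets 9, best alternative -5; Player II gets 5, best alternative 4. No profitable deviation — NE.
(Up, R): Player I can switch to Down (-8 → 0). Not NE.
(Middle, L): Player I can switch to Down (-4 → -2). Not NE.
(Middle, CL): Player I gets 8, best alternative 3; Player II gets 1, best alternative 0. No profitable deviation — NE.
(Middle, CR): Player I can switch to Up (-5 → 9). Not NE.
(Middle, R): Player I can switch to Up (-9 → -8). Not NE.
(Down, L): Player II can switch to CL (-4 → 4). Not NE.
(Down, CL): Player I can switch to Middle (3 → 8). Not NE.
(The remaining 2 profiles each have a profitable deviation by the same check.)

The pure Nash equilibria are (Up, CR), (Middle, CL).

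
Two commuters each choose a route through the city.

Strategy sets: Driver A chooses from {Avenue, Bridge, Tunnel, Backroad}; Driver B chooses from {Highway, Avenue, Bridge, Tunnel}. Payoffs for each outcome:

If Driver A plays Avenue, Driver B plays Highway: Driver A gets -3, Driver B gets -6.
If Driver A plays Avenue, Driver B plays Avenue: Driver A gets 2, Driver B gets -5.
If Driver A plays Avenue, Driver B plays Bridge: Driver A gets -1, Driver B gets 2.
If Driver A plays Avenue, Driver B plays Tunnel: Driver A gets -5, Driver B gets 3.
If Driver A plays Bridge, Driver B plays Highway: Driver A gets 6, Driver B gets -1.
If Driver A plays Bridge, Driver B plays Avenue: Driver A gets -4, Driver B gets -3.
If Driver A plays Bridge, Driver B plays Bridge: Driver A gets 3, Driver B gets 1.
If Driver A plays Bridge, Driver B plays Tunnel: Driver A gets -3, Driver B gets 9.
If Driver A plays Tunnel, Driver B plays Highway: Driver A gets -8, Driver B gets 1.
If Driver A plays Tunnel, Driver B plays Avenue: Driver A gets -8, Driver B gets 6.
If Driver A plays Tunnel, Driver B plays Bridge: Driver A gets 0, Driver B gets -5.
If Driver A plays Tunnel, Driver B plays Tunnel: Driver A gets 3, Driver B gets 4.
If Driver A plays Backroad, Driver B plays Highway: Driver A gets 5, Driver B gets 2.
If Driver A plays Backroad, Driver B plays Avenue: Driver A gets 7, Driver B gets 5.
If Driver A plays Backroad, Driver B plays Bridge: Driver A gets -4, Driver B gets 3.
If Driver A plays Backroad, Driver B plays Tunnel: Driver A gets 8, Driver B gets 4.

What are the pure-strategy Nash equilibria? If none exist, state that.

(Avenue, Highway): Driver A can switch to Bridge (-3 → 6). Not NE.
(Avenue, Avenue): Driver A can switch to Backroad (2 → 7). Not NE.
(Avenue, Bridge): Driver A can switch to Bridge (-1 → 3). Not NE.
(Avenue, Tunnel): Driver A can switch to Bridge (-5 → -3). Not NE.
(Bridge, Highway): Driver B can switch to Bridge (-1 → 1). Not NE.
(Bridge, Avenue): Driver A can switch to Avenue (-4 → 2). Not NE.
(Backroad, Avenue): Driver A gets 7, best alternative 2; Driver B gets 5, best alternative 4. No profitable deviation — NE.
(The remaining 9 profiles each have a profitable deviation by the same check.)

Pure NE: (Backroad, Avenue)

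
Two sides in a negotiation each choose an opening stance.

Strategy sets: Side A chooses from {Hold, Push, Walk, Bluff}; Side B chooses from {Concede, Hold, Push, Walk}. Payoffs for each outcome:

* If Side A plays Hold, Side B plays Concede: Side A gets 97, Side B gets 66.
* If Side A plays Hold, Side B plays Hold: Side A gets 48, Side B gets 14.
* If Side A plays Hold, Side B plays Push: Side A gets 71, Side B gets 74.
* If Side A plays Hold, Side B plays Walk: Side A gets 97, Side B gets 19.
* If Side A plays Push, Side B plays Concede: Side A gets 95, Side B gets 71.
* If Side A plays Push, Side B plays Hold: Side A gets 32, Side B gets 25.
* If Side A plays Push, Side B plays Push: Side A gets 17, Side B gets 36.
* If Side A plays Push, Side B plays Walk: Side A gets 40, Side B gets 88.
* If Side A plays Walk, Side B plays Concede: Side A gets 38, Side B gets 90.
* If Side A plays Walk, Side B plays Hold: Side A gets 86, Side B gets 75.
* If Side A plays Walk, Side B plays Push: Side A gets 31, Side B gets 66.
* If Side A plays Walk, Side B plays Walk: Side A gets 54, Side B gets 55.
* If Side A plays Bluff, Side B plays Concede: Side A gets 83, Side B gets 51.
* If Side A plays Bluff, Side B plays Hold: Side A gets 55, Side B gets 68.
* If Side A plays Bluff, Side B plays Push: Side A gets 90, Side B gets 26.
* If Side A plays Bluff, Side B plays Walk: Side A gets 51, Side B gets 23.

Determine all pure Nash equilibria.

none

For each strategy profile, look for a profitable unilateral deviation.
(Hold, Concede): Side B can switch to Push (66 → 74). Not NE.
(Hold, Hold): Side A can switch to Walk (48 → 86). Not NE.
(Hold, Push): Side A can switch to Bluff (71 → 90). Not NE.
(Hold, Walk): Side B can switch to Concede (19 → 66). Not NE.
(Push, Concede): Side A can switch to Hold (95 → 97). Not NE.
(Push, Hold): Side A can switch to Hold (32 → 48). Not NE.
(Push, Push): Side A can switch to Hold (17 → 71). Not NE.
(Push, Walk): Side A can switch to Hold (40 → 97). Not NE.
(The remaining 8 profiles each have a profitable deviation by the same check.)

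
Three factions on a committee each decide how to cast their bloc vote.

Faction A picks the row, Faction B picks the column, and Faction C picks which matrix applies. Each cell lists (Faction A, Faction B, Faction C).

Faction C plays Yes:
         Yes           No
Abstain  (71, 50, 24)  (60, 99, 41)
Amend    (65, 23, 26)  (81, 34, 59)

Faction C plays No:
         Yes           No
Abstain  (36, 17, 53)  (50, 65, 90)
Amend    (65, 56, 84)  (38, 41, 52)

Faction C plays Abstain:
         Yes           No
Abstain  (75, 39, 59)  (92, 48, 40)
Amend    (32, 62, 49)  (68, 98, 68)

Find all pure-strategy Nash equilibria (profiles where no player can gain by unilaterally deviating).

(Abstain, Yes, Yes): Faction B can switch to No (50 → 99). Not NE.
(Abstain, Yes, No): Faction A can switch to Amend (36 → 65). Not NE.
(Abstain, Yes, Abstain): Faction B can switch to No (39 → 48). Not NE.
(Abstain, No, Yes): Faction A can switch to Amend (60 → 81). Not NE.
(Abstain, No, No): Faction A gets 50, best alternative 38; Faction B gets 65, best alternative 17; Faction C gets 90, best alternative 41. No profitable deviation — NE.
(Abstain, No, Abstain): Faction C can switch to Yes (40 → 41). Not NE.
(Amend, Yes, Yes): Faction A can switch to Abstain (65 → 71). Not NE.
(Amend, Yes, No): Faction A gets 65, best alternative 36; Faction B gets 56, best alternative 41; Faction C gets 84, best alternative 49. No profitable deviation — NE.
(The remaining 4 profiles each have a profitable deviation by the same check.)

Pure-strategy Nash equilibria: (Abstain, No, No); (Amend, Yes, No)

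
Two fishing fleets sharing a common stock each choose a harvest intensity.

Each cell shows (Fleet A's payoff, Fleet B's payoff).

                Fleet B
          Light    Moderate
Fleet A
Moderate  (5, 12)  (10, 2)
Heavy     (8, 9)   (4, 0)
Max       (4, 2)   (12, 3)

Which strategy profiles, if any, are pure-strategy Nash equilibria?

Pure-strategy Nash equilibria: (Heavy, Light), (Max, Moderate)

Fleet A against Light: payoffs 5, 8, 4 → best response Heavy.
Fleet A against Moderate: payoffs 10, 4, 12 → best response Max.
Fleet B against Moderate: payoffs 12, 2 → best response Light.
Fleet B against Heavy: payoffs 9, 0 → best response Light.
Fleet B against Max: payoffs 2, 3 → best response Moderate.
Mutual best responses: (Heavy, Light); (Max, Moderate).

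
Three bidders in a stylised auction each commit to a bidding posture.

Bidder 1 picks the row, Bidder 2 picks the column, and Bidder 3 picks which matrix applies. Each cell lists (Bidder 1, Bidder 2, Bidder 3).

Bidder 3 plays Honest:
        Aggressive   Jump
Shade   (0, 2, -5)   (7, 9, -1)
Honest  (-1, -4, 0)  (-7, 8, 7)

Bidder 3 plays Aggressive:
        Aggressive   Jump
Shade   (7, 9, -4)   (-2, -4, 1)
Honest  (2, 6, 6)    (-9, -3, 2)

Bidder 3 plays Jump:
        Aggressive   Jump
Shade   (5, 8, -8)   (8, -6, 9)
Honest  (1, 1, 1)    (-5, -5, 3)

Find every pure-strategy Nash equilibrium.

For each strategy profile, look for a profitable unilateral deviation.
(Shade, Aggressive, Honest): Bidder 2 can switch to Jump (2 → 9). Not NE.
(Shade, Aggressive, Aggressive): Bidder 1 gets 7, best alternative 2; Bidder 2 gets 9, best alternative -4; Bidder 3 gets -4, best alternative -5. No profitable deviation — NE.
(Shade, Aggressive, Jump): Bidder 3 can switch to Honest (-8 → -5). Not NE.
(Shade, Jump, Honest): Bidder 3 can switch to Aggressive (-1 → 1). Not NE.
(Shade, Jump, Aggressive): Bidder 2 can switch to Aggressive (-4 → 9). Not NE.
(Shade, Jump, Jump): Bidder 2 can switch to Aggressive (-6 → 8). Not NE.
(Honest, Aggressive, Honest): Bidder 1 can switch to Shade (-1 → 0). Not NE.
(Honest, Aggressive, Aggressive): Bidder 1 can switch to Shade (2 → 7). Not NE.
(Honest, Aggressive, Jump): Bidder 1 can switch to Shade (1 → 5). Not NE.
(The remaining 3 profiles each have a profitable deviation by the same check.)

Pure NE: (Shade, Aggressive, Aggressive)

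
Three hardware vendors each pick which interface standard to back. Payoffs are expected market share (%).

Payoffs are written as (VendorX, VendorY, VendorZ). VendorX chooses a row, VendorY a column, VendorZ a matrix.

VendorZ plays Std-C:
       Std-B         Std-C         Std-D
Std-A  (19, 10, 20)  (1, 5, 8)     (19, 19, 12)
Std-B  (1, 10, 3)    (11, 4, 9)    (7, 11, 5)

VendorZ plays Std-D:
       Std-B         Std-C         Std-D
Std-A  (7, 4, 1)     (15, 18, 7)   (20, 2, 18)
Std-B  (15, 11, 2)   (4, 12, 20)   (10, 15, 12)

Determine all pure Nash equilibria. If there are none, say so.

No pure-strategy Nash equilibrium.

VendorX against (Std-B, Std-C): payoffs 19, 1 → best response Std-A.
VendorX against (Std-B, Std-D): payoffs 7, 15 → best response Std-B.
VendorX against (Std-C, Std-C): payoffs 1, 11 → best response Std-B.
VendorX against (Std-C, Std-D): payoffs 15, 4 → best response Std-A.
VendorX against (Std-D, Std-C): payoffs 19, 7 → best response Std-A.
VendorX against (Std-D, Std-D): payoffs 20, 10 → best response Std-A.
VendorY against (Std-A, Std-C): payoffs 10, 5, 19 → best response Std-D.
VendorY against (Std-A, Std-D): payoffs 4, 18, 2 → best response Std-C.
VendorY against (Std-B, Std-C): payoffs 10, 4, 11 → best response Std-D.
VendorY against (Std-B, Std-D): payoffs 11, 12, 15 → best response Std-D.
VendorZ against (Std-A, Std-B): payoffs 20, 1 → best response Std-C.
VendorZ against (Std-A, Std-C): payoffs 8, 7 → best response Std-C.
VendorZ against (Std-A, Std-D): payoffs 12, 18 → best response Std-D.
VendorZ against (Std-B, Std-B): payoffs 3, 2 → best response Std-C.
VendorZ against (Std-B, Std-C): payoffs 9, 20 → best response Std-D.
VendorZ against (Std-B, Std-D): payoffs 5, 12 → best response Std-D.
No profile is a mutual best response for all players.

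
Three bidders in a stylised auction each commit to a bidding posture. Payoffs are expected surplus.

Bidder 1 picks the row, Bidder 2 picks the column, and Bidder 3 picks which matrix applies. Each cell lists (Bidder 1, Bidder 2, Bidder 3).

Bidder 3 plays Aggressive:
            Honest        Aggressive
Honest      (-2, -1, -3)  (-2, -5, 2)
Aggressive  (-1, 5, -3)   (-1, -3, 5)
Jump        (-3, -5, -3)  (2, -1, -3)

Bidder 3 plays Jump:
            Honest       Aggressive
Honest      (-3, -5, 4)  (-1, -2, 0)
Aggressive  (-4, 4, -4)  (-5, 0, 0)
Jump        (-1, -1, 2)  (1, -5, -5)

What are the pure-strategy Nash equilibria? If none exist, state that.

Pure-strategy Nash equilibria: (Aggressive, Honest, Aggressive) and (Jump, Honest, Jump) and (Jump, Aggressive, Aggressive)

Bidder 1 against (Honest, Aggressive): payoffs -2, -1, -3 → best response Aggressive.
Bidder 1 against (Honest, Jump): payoffs -3, -4, -1 → best response Jump.
Bidder 1 against (Aggressive, Aggressive): payoffs -2, -1, 2 → best response Jump.
Bidder 1 against (Aggressive, Jump): payoffs -1, -5, 1 → best response Jump.
Bidder 2 against (Honest, Aggressive): payoffs -1, -5 → best response Honest.
Bidder 2 against (Honest, Jump): payoffs -5, -2 → best response Aggressive.
Bidder 2 against (Aggressive, Aggressive): payoffs 5, -3 → best response Honest.
Bidder 2 against (Aggressive, Jump): payoffs 4, 0 → best response Honest.
Bidder 2 against (Jump, Aggressive): payoffs -5, -1 → best response Aggressive.
Bidder 2 against (Jump, Jump): payoffs -1, -5 → best response Honest.
Bidder 3 against (Honest, Honest): payoffs -3, 4 → best response Jump.
Bidder 3 against (Honest, Aggressive): payoffs 2, 0 → best response Aggressive.
Bidder 3 against (Aggressive, Honest): payoffs -3, -4 → best response Aggressive.
Bidder 3 against (Aggressive, Aggressive): payoffs 5, 0 → best response Aggressive.
Bidder 3 against (Jump, Honest): payoffs -3, 2 → best response Jump.
Bidder 3 against (Jump, Aggressive): payoffs -3, -5 → best response Aggressive.
Mutual best responses: (Aggressive, Honest, Aggressive); (Jump, Honest, Jump); (Jump, Aggressive, Aggressive).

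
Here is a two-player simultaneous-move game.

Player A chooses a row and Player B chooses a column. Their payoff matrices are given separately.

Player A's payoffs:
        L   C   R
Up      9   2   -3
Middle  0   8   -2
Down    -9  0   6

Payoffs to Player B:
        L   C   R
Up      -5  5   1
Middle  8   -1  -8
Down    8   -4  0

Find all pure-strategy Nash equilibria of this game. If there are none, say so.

Player A against L: payoffs 9, 0, -9 → best response Up.
Player A against C: payoffs 2, 8, 0 → best response Middle.
Player A against R: payoffs -3, -2, 6 → best response Down.
Player B against Up: payoffs -5, 5, 1 → best response C.
Player B against Middle: payoffs 8, -1, -8 → best response L.
Player B against Down: payoffs 8, -4, 0 → best response L.
No profile is a mutual best response for all players.

No pure-strategy Nash equilibrium.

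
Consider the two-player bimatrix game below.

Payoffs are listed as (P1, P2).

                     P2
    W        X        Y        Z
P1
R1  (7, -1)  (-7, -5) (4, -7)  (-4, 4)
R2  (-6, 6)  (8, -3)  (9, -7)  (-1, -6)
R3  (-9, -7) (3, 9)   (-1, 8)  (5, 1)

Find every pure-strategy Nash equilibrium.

For each strategy profile, look for a profitable unilateral deviation.
(R1, W): P2 can switch to Z (-1 → 4). Not NE.
(R1, X): P1 can switch to R2 (-7 → 8). Not NE.
(R1, Y): P1 can switch to R2 (4 → 9). Not NE.
(R1, Z): P1 can switch to R2 (-4 → -1). Not NE.
(R2, W): P1 can switch to R1 (-6 → 7). Not NE.
(R2, X): P2 can switch to W (-3 → 6). Not NE.
(R2, Y): P2 can switch to W (-7 → 6). Not NE.
(R2, Z): P1 can switch to R3 (-1 → 5). Not NE.
(R3, W): P1 can switch to R1 (-9 → 7). Not NE.
(R3, X): P1 can switch to R2 (3 → 8). Not NE.
(The remaining 2 profiles each have a profitable deviation by the same check.)

There is no pure-strategy Nash equilibrium.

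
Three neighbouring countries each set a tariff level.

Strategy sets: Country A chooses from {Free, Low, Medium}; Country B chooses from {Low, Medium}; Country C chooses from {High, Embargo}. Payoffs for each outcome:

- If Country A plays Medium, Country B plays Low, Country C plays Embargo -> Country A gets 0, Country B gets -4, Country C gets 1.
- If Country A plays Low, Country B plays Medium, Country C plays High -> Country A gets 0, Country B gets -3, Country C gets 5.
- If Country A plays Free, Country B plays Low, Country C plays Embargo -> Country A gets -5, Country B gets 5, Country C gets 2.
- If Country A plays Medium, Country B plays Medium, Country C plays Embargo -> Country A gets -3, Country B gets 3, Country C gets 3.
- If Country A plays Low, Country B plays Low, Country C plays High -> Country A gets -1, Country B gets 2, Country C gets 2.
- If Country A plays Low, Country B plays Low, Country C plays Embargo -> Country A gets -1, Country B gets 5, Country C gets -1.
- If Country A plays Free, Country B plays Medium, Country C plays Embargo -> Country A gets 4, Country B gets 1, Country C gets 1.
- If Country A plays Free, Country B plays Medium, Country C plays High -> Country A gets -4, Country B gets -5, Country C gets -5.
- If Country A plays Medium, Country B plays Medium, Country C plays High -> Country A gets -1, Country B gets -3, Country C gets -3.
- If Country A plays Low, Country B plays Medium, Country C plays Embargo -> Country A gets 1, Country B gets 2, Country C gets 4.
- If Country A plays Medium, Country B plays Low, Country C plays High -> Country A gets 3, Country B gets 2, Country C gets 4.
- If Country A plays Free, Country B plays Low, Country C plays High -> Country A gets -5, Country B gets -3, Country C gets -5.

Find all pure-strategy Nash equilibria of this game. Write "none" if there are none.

(Medium, Low, High)

For each strategy profile, look for a profitable unilateral deviation.
(Free, Low, High): Country A can switch to Low (-5 → -1). Not NE.
(Free, Low, Embargo): Country A can switch to Low (-5 → -1). Not NE.
(Free, Medium, High): Country A can switch to Low (-4 → 0). Not NE.
(Free, Medium, Embargo): Country B can switch to Low (1 → 5). Not NE.
(Low, Low, High): Country A can switch to Medium (-1 → 3). Not NE.
(Low, Low, Embargo): Country A can switch to Medium (-1 → 0). Not NE.
(Low, Medium, High): Country B can switch to Low (-3 → 2). Not NE.
(Low, Medium, Embargo): Country A can switch to Free (1 → 4). Not NE.
(Medium, Low, High): Country A gets 3, best alternative -1; Country B gets 2, best alternative -3; Country C gets 4, best alternative 1. No profitable deviation — NE.
(Medium, Low, Embargo): Country B can switch to Medium (-4 → 3). Not NE.
(Medium, Medium, High): Country A can switch to Low (-1 → 0). Not NE.
(The remaining 1 profile has a profitable deviation by the same check.)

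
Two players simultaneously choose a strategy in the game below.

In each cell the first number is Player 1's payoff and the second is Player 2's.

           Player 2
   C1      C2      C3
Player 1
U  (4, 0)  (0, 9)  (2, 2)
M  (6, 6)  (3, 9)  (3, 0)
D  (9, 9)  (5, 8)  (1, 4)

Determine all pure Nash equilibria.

(D, C1)

For each strategy profile, look for a profitable unilateral deviation.
(U, C1): Player 1 can switch to M (4 → 6). Not NE.
(U, C2): Player 1 can switch to M (0 → 3). Not NE.
(U, C3): Player 1 can switch to M (2 → 3). Not NE.
(M, C1): Player 1 can switch to D (6 → 9). Not NE.
(M, C2): Player 1 can switch to D (3 → 5). Not NE.
(M, C3): Player 2 can switch to C1 (0 → 6). Not NE.
(D, C1): Player 1 gets 9, best alternative 6; Player 2 gets 9, best alternative 8. No profitable deviation — NE.
(D, C2): Player 2 can switch to C1 (8 → 9). Not NE.
(D, C3): Player 1 can switch to U (1 → 2). Not NE.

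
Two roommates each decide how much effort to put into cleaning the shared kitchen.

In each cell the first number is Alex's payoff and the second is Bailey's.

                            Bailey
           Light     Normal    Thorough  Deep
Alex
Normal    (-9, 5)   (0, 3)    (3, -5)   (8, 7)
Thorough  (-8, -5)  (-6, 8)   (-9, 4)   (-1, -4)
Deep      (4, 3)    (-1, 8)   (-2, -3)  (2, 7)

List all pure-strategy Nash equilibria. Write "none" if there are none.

Pure NE: (Normal, Deep)

Alex against Light: payoffs -9, -8, 4 → best response Deep.
Alex against Normal: payoffs 0, -6, -1 → best response Normal.
Alex against Thorough: payoffs 3, -9, -2 → best response Normal.
Alex against Deep: payoffs 8, -1, 2 → best response Normal.
Bailey against Normal: payoffs 5, 3, -5, 7 → best response Deep.
Bailey against Thorough: payoffs -5, 8, 4, -4 → best response Normal.
Bailey against Deep: payoffs 3, 8, -3, 7 → best response Normal.
Mutual best responses: (Normal, Deep).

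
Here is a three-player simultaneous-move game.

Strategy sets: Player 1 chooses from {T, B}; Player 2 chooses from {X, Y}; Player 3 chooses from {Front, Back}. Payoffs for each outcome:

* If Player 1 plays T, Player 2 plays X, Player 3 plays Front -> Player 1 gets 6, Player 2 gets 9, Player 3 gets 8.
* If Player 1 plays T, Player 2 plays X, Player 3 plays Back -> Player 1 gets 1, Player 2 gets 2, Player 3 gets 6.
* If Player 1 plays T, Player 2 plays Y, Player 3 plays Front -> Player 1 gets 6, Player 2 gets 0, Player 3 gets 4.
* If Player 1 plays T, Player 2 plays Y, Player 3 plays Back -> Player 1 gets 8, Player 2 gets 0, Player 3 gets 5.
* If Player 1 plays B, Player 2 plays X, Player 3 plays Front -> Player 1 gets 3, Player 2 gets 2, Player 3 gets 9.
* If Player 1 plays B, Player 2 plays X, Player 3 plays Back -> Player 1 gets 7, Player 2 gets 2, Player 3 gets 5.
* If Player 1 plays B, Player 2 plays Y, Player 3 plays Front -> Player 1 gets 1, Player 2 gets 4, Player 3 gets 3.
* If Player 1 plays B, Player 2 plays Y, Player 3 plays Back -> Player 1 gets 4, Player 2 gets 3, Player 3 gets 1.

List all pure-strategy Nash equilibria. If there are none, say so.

Player 1 against (X, Front): payoffs 6, 3 → best response T.
Player 1 against (X, Back): payoffs 1, 7 → best response B.
Player 1 against (Y, Front): payoffs 6, 1 → best response T.
Player 1 against (Y, Back): payoffs 8, 4 → best response T.
Player 2 against (T, Front): payoffs 9, 0 → best response X.
Player 2 against (T, Back): payoffs 2, 0 → best response X.
Player 2 against (B, Front): payoffs 2, 4 → best response Y.
Player 2 against (B, Back): payoffs 2, 3 → best response Y.
Player 3 against (T, X): payoffs 8, 6 → best response Front.
Player 3 against (T, Y): payoffs 4, 5 → best response Back.
Player 3 against (B, X): payoffs 9, 5 → best response Front.
Player 3 against (B, Y): payoffs 3, 1 → best response Front.
Mutual best responses: (T, X, Front).

(T, X, Front)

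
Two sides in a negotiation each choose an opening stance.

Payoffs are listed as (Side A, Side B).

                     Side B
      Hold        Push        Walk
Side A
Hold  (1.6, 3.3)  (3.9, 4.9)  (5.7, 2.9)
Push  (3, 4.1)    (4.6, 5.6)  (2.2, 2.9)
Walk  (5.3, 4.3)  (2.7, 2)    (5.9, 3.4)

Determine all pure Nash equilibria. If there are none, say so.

Pure-strategy Nash equilibria: (Push, Push) and (Walk, Hold)

(Hold, Hold): Side A can switch to Push (1.6 → 3). Not NE.
(Hold, Push): Side A can switch to Push (3.9 → 4.6). Not NE.
(Hold, Walk): Side A can switch to Walk (5.7 → 5.9). Not NE.
(Push, Hold): Side A can switch to Walk (3 → 5.3). Not NE.
(Push, Push): Side A gets 4.6, best alternative 3.9; Side B gets 5.6, best alternative 4.1. No profitable deviation — NE.
(Push, Walk): Side A can switch to Hold (2.2 → 5.7). Not NE.
(Walk, Hold): Side A gets 5.3, best alternative 3; Side B gets 4.3, best alternative 3.4. No profitable deviation — NE.
(Walk, Push): Side A can switch to Hold (2.7 → 3.9). Not NE.
(Walk, Walk): Side B can switch to Hold (3.4 → 4.3). Not NE.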